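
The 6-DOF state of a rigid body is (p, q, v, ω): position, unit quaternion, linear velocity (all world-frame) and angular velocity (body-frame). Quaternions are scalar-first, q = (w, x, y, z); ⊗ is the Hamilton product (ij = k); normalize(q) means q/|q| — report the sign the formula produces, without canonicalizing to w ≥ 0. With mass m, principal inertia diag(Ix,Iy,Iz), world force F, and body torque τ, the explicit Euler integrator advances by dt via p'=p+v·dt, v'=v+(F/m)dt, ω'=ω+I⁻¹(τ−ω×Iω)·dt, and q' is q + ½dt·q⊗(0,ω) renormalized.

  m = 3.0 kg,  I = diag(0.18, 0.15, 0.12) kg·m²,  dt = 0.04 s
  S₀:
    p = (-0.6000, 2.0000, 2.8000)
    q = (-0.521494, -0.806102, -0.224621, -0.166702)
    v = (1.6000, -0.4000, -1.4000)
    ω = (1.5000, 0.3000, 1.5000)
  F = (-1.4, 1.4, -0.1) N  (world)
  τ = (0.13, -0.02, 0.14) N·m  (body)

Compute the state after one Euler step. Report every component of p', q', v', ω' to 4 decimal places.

p' = (-0.5360, 1.9840, 2.7440)
q' = (-0.4905, -0.8267, -0.2084, -0.1803)
v' = (1.5813, -0.3813, -1.4013)
ω' = (1.5319, 0.2587, 1.5512)

new position p' = (-0.5360, 1.9840, 2.7440)
new velocity v' = (1.5813, -0.3813, -1.4013)
angular accel α = (0.7972, -1.0333, 1.2792)
ω + α·dt = (1.5319, 0.2587, 1.5512)
Hamilton product q⊗(0,ω) = (1.5265923, -1.0691619, 0.8026518, -0.6871401)
q' = normalize(q + ½dt·q⊗(0,ω)) = (-0.4905, -0.8267, -0.2084, -0.1803)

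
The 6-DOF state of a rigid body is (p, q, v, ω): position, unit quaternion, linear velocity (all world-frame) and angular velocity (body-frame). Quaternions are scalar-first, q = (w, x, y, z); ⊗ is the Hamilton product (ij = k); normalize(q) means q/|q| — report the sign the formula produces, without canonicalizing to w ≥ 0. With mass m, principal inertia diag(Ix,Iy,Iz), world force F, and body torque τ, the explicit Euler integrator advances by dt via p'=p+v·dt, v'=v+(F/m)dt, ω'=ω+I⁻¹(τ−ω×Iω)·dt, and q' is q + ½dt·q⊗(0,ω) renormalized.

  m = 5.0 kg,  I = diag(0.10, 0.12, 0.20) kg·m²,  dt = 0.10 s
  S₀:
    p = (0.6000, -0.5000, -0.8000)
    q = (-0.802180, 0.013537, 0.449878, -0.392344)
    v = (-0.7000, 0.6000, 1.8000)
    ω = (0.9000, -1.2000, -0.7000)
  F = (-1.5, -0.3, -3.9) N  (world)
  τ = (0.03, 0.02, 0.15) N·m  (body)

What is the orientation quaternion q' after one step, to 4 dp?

Hamilton product q⊗(0,ω) = (0.2530295, -1.5076894, 0.6189823, 0.1403914)
updated quaternion q' = (-0.7868, -0.0616, 0.4792, -0.3840)

q' = (-0.7868, -0.0616, 0.4792, -0.3840)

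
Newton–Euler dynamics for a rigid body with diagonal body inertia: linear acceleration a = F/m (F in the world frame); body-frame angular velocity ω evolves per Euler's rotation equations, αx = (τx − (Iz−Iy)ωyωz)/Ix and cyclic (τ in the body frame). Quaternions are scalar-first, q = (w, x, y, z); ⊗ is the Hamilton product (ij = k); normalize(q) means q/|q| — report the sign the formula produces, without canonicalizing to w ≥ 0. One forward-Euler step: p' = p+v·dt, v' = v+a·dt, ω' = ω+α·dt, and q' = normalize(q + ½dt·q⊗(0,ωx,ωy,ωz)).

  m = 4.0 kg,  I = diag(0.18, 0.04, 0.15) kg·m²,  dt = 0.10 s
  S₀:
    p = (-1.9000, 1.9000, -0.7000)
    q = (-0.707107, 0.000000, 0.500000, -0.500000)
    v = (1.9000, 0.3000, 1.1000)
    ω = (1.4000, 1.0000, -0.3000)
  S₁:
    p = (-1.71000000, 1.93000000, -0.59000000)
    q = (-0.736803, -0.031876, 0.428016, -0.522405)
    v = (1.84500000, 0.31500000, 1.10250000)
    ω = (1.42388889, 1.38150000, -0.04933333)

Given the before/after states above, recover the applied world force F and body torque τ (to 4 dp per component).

Δω = ω₁−ω₀ = (0.02388889, 0.38150000, 0.25066667)
ω₀×(Iω₀) = (-0.0330, -0.0126, -0.1960)
I·α + gyro = (0.0100, 0.1400, 0.1800)
v₁ − v₀ = (-0.05500000, 0.01500000, 0.00250000)
m·(v₁−v₀)/dt = (-2.2000, 0.6000, 0.1000)

F = (-2.2000, 0.6000, 0.1000)
τ = (0.0100, 0.1400, 0.1800)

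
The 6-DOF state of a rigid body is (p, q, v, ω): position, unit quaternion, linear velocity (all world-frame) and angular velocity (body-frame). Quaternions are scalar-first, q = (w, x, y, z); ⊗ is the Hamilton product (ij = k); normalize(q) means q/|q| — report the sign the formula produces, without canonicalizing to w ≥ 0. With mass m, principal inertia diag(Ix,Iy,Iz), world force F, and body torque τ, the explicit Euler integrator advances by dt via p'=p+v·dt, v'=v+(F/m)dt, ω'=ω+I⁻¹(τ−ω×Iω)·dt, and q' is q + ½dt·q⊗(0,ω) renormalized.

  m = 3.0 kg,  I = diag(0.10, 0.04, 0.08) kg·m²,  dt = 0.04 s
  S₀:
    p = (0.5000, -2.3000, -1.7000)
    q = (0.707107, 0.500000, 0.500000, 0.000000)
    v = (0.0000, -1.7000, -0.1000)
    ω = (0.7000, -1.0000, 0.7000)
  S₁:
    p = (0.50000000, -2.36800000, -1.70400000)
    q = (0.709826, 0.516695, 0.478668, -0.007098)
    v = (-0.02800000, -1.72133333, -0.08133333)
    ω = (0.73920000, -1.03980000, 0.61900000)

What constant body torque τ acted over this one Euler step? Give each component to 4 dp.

ω₁ − ω₀ = (0.03920000, -0.03980000, -0.08100000)
precession coupling = (-0.0280, 0.0098, 0.0420)
τ = I·(Δω/dt) + ω₀×(Iω₀) = (0.0700, -0.0300, -0.1200)

τ = (0.0700, -0.0300, -0.1200)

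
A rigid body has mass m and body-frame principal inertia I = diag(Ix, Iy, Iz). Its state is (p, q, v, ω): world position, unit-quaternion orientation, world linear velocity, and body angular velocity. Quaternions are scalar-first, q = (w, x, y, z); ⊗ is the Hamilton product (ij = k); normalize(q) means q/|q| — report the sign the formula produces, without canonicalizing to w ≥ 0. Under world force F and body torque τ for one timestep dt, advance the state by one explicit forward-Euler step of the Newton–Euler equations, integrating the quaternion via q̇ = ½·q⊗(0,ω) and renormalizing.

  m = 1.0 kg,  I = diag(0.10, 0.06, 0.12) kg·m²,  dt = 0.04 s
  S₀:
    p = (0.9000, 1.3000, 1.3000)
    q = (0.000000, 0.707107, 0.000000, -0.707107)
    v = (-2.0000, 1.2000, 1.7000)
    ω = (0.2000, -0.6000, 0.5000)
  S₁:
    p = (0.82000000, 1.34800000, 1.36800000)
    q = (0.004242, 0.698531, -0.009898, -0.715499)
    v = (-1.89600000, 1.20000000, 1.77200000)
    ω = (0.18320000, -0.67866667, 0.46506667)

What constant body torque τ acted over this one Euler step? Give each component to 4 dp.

ω₁ − ω₀ = (-0.01680000, -0.07866667, -0.03493333)
precession coupling = (-0.0180, -0.0020, 0.0048)
τ = I·(Δω/dt) + ω₀×(Iω₀) = (-0.0600, -0.1200, -0.1000)

τ = (-0.0600, -0.1200, -0.1000)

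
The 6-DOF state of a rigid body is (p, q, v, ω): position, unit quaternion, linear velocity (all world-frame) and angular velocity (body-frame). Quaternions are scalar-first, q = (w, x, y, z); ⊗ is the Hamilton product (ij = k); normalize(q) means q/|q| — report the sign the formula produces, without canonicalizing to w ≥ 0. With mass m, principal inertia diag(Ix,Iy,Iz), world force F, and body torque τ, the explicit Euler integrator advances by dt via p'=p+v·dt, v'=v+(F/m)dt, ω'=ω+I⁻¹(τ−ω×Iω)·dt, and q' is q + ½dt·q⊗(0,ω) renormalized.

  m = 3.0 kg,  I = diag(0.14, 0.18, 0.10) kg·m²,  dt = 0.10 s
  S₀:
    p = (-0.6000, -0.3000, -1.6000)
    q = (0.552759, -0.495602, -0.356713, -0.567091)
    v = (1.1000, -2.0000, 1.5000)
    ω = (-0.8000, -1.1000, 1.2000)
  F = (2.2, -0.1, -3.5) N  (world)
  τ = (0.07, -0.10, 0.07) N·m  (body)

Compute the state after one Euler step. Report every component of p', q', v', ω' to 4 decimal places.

p' = (-0.4900, -0.5000, -1.4500)
q' = (0.5451, -0.5680, -0.3333, -0.5188)
v' = (1.1733, -2.0033, 1.3833)
ω' = (-0.8254, -1.1342, 1.2348)

gyro term ω×Iω = (0.1056, -0.0384, 0.0352)
angular accel α = (-0.2543, -0.3422, 0.3480)
new body rate ω' = (-0.8254, -1.1342, 1.2348)
q⊗(0,ω) = (-0.1083567, -1.4940629, 0.4403603, 0.9231026)
q + ½dt·q⊗(0,ω), renormalized = (0.5451, -0.5680, -0.3333, -0.5188)
a = F/m = (0.7333, -0.0333, -1.1667)
p' = p + v·dt = (-0.4900, -0.5000, -1.4500)
v + (F/m)dt = (1.1733, -2.0033, 1.3833)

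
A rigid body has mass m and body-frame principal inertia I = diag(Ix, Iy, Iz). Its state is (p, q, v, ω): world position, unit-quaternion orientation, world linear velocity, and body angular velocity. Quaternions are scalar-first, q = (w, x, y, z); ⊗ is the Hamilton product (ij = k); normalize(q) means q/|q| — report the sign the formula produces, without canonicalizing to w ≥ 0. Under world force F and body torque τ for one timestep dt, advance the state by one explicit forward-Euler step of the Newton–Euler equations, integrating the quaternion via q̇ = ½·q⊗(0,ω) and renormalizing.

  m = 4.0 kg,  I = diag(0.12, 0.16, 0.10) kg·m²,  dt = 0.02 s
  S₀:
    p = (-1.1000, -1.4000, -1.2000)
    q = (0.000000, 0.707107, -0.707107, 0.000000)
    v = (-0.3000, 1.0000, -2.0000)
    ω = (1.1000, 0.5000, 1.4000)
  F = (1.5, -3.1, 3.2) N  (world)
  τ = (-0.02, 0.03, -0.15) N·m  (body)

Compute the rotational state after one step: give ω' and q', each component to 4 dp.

(τ − ω×Iω)/I = (0.1833, -0.0050, -1.7200)
ω + α·dt = (1.1037, 0.4999, 1.3656)
q⊗(0,ω) = (-0.4242642, -0.9899498, -0.9899498, 1.1313712)
q + ½dt·q⊗(0,ω), renormalized = (-0.0042, 0.6971, -0.7169, 0.0113)

ω' = (1.1037, 0.4999, 1.3656)
q' = (-0.0042, 0.6971, -0.7169, 0.0113)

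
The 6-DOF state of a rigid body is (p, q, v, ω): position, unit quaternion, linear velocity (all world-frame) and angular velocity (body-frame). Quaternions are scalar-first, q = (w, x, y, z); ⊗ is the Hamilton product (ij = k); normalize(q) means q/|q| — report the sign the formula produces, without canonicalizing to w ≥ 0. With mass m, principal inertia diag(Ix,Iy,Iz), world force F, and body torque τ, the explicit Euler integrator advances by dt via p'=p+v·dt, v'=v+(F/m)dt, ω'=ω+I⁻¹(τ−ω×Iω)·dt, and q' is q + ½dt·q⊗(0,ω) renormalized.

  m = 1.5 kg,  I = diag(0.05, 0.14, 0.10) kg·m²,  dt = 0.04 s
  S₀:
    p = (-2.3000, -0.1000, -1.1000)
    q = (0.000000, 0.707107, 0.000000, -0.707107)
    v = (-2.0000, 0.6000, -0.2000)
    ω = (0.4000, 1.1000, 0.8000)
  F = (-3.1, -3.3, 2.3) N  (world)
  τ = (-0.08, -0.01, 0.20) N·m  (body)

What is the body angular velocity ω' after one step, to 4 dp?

ω' = (0.3642, 1.1017, 0.8642)

angular accel α = (-0.8960, 0.0429, 1.6040)
ω' = ω + α·dt = (0.3642, 1.1017, 0.8642)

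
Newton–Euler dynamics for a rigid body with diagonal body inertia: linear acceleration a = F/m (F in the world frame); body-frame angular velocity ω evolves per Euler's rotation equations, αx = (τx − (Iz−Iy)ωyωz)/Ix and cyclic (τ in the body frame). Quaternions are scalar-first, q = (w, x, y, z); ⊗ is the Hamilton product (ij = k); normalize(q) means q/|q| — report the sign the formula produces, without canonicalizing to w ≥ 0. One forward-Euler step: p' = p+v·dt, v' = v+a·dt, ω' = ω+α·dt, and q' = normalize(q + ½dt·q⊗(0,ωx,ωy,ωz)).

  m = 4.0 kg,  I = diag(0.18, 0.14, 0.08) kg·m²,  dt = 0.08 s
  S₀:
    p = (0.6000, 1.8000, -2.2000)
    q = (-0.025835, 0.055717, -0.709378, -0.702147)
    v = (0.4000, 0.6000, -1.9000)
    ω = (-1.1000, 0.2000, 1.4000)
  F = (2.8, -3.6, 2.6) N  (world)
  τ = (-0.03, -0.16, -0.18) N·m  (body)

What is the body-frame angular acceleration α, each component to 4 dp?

α = (-0.0733, -0.0429, -2.3600)

ω×(Iω) gyroscopic = (-0.0168, -0.1540, 0.0088)
(τ − ω×Iω)/I = (-0.0733, -0.0429, -2.3600)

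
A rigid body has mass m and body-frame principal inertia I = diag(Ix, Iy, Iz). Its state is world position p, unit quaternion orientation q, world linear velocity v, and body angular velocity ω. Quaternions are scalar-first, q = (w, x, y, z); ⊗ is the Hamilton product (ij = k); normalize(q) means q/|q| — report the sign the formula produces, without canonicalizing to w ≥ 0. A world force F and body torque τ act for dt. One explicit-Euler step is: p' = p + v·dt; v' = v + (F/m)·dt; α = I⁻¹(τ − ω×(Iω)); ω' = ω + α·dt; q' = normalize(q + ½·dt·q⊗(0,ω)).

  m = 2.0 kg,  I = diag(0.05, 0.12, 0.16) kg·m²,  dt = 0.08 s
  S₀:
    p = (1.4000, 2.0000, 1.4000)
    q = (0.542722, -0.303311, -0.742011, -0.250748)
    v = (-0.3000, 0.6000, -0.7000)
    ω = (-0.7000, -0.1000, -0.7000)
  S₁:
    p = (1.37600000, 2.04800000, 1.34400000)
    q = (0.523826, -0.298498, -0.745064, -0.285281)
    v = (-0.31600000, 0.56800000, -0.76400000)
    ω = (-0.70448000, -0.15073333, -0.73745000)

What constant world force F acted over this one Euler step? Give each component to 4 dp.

Δv = v₁−v₀ = (-0.01600000, -0.03200000, -0.06400000)
F = m·Δv/dt = (-0.4000, -0.8000, -1.6000)

F = (-0.4000, -0.8000, -1.6000)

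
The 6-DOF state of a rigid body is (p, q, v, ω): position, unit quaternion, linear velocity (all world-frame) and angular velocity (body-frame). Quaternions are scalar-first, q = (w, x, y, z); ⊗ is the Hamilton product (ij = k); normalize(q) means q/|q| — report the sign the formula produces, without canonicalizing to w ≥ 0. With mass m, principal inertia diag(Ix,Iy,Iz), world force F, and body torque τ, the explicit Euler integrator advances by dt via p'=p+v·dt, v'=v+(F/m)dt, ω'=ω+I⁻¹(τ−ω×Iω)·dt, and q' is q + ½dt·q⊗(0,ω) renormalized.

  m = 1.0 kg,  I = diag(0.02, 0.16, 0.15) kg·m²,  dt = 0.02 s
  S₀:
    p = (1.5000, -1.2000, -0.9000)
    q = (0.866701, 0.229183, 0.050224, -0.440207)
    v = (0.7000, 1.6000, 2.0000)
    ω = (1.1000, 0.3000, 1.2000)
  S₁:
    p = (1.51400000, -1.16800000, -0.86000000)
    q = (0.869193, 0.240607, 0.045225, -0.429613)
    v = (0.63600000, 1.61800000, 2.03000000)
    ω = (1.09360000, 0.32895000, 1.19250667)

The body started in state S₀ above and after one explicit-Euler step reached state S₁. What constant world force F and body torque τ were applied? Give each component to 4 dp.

F = (-3.2000, 0.9000, 1.5000)
τ = (-0.0100, 0.0600, -0.0100)

Δω = ω₁−ω₀ = (-0.00640000, 0.02895000, -0.00749333)
applied torque τ = (-0.0100, 0.0600, -0.0100)
velocity change Δv = (-0.06400000, 0.01800000, 0.03000000)
F = m·Δv/dt = (-3.2000, 0.9000, 1.5000)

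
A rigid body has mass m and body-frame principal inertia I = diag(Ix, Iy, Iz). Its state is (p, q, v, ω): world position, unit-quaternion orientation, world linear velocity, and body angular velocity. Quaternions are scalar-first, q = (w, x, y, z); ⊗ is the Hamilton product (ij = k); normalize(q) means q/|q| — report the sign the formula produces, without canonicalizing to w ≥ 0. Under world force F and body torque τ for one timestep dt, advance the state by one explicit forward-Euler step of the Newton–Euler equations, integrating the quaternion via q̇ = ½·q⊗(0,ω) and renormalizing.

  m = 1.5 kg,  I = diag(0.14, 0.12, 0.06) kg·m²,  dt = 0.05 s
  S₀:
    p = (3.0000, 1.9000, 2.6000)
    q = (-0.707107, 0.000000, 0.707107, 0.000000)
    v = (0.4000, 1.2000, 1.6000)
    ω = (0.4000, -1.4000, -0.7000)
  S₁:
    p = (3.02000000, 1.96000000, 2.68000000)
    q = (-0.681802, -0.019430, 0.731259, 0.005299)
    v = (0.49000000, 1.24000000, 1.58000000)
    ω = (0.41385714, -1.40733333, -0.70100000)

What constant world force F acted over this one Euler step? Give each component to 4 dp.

v₁ − v₀ = (0.09000000, 0.04000000, -0.02000000)
m·(v₁−v₀)/dt = (2.7000, 1.2000, -0.6000)

F = (2.7000, 1.2000, -0.6000)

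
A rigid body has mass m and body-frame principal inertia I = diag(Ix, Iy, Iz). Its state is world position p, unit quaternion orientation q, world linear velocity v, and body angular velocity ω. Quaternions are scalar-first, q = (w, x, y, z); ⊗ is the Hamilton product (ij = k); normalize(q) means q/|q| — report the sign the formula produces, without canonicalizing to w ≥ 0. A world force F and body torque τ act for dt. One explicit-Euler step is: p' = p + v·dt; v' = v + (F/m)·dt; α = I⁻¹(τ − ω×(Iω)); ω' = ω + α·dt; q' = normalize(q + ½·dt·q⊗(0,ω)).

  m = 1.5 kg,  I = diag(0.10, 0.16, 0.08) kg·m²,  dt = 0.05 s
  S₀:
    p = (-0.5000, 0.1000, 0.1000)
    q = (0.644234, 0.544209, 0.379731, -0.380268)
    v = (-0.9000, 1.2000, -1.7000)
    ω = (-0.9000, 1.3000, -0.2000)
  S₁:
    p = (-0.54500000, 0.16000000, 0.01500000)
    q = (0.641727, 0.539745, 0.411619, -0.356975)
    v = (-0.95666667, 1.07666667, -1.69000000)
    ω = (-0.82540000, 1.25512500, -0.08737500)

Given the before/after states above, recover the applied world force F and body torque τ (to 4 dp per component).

rate change Δω = (0.07460000, -0.04487500, 0.11262500)
gyro term ω₀×Iω₀ = (0.0208, 0.0036, -0.0702)
I·α + gyro = (0.1700, -0.1400, 0.1100)
v₁ − v₀ = (-0.05666667, -0.12333333, 0.01000000)
F = m·Δv/dt = (-1.7000, -3.7000, 0.3000)

F = (-1.7000, -3.7000, 0.3000)
τ = (0.1700, -0.1400, 0.1100)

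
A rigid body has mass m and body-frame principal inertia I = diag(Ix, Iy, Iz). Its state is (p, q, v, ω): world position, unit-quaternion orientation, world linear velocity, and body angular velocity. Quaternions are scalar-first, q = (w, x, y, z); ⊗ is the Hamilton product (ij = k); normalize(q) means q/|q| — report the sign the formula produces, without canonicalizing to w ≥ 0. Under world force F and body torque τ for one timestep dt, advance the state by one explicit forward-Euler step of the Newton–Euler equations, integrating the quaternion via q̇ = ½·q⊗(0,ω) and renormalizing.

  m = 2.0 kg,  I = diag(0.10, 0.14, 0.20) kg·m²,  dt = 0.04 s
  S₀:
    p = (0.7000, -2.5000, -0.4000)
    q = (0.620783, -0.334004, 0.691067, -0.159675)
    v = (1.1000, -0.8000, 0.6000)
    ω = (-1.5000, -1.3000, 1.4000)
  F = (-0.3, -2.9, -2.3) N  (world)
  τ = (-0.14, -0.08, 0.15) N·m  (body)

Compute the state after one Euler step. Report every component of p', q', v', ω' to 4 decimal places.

p' = (0.7440, -2.5320, -0.3760)
q' = (0.6325, -0.3370, 0.6883, -0.1127)
v' = (1.0940, -0.8580, 0.5540)
ω' = (-1.5123, -1.3829, 1.4144)

p + v·dt = (0.7440, -2.5320, -0.3760)
new velocity v' = (1.0940, -0.8580, 0.5540)
ω×(Iω) gyroscopic = (-0.1092, 0.2100, 0.0780)
angular accel α = (-0.3080, -2.0714, 0.3600)
ω' = ω + α·dt = (-1.5123, -1.3829, 1.4144)
q⊗(0,ω) = (0.6209261, -0.1712582, -0.0998998, 2.3399019)
updated quaternion q' = (0.6325, -0.3370, 0.6883, -0.1127)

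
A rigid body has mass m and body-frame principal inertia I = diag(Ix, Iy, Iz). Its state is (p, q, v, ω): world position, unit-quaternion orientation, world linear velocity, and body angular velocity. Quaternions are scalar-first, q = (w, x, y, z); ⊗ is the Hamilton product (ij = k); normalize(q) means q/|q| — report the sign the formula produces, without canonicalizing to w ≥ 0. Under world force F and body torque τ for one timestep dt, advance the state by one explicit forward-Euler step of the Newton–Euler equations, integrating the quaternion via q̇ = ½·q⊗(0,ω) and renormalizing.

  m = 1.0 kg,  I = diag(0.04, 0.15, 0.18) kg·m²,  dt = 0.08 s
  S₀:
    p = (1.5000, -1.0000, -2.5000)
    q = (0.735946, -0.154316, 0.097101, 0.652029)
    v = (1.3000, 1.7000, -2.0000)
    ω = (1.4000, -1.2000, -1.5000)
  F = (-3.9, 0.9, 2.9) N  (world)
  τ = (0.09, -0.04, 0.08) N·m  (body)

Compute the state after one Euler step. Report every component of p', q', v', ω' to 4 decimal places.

p' = (1.6040, -0.8640, -2.6600)
q' = (0.7848, -0.0872, 0.0886, 0.6071)
v' = (0.9880, 1.7720, -1.7680)
ω' = (1.4720, -1.3781, -1.3823)

precession coupling ω×(Iω) = (0.0540, 0.2940, -0.1848)
α = I⁻¹(τ − ω×Iω) = (0.9000, -2.2267, 1.4711)
ω' = ω + α·dt = (1.4720, -1.3781, -1.3823)
2q̇ = q⊗(0,ω) = (1.3106071, 1.6671077, -0.2017686, -1.0546812)
q + ½dt·q⊗(0,ω), renormalized = (0.7848, -0.0872, 0.0886, 0.6071)
p' = p + v·dt = (1.6040, -0.8640, -2.6600)
v' = v + a·dt = (0.9880, 1.7720, -1.7680)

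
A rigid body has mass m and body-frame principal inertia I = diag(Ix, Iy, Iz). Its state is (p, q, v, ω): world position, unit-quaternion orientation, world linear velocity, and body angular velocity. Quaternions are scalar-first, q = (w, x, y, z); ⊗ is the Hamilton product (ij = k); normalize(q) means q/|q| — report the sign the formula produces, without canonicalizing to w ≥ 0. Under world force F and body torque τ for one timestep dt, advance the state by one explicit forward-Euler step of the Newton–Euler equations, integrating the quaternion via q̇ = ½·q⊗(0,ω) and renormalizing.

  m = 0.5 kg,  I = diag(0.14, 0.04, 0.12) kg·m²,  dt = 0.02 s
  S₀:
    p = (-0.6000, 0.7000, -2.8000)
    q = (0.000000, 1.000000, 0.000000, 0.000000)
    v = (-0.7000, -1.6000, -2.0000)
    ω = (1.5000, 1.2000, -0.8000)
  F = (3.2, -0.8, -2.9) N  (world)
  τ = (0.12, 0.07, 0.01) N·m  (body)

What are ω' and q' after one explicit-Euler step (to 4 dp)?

ω' = (1.5281, 1.2470, -0.7683)
q' = (-0.0150, 0.9998, 0.0080, 0.0120)

ω×(Iω) gyroscopic = (-0.0768, -0.0240, -0.1800)
(τ − ω×Iω)/I = (1.4057, 2.3500, 1.5833)
ω + α·dt = (1.5281, 1.2470, -0.7683)
Hamilton product q⊗(0,ω) = (-1.5000000, 0.0000000, 0.8000000, 1.2000000)
updated quaternion q' = (-0.0150, 0.9998, 0.0080, 0.0120)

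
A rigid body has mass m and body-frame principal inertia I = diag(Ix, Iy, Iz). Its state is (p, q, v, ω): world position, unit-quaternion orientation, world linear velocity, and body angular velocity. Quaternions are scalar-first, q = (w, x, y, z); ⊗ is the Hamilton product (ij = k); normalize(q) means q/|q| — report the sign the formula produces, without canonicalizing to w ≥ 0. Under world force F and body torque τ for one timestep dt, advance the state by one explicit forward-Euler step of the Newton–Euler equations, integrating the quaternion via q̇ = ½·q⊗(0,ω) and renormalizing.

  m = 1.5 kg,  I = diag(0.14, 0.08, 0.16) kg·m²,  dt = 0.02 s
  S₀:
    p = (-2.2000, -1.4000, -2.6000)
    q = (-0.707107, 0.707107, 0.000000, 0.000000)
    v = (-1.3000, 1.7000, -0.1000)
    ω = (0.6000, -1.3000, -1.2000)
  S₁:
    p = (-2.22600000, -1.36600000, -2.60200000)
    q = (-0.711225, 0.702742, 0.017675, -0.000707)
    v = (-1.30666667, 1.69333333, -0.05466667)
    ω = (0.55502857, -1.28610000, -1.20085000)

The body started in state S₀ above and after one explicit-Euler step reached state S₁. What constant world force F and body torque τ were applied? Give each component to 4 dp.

F = (-0.5000, -0.5000, 3.4000)
τ = (-0.1900, 0.0700, 0.0400)

v₁ − v₀ = (-0.00666667, -0.00666667, 0.04533333)
m·(v₁−v₀)/dt = (-0.5000, -0.5000, 3.4000)
ω₁ − ω₀ = (-0.04497143, 0.01390000, -0.00085000)
ω₀×(Iω₀) = (0.1248, 0.0144, 0.0468)
τ = I·(Δω/dt) + ω₀×(Iω₀) = (-0.1900, 0.0700, 0.0400)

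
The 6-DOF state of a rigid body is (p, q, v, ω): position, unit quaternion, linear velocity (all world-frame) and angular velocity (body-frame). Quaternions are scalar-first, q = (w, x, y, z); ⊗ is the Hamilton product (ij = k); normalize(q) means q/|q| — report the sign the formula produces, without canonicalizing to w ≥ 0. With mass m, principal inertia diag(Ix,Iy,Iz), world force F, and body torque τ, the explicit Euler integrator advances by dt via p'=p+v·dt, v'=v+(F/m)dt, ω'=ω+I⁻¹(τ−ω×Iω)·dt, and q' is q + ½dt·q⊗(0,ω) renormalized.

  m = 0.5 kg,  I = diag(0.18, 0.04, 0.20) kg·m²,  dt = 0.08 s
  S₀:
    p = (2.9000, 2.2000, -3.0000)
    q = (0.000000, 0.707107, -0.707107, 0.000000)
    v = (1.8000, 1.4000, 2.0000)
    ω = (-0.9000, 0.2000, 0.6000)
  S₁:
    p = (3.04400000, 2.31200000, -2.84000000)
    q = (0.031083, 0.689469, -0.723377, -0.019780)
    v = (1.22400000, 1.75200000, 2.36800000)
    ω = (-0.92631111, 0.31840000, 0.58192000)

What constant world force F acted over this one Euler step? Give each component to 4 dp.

F = (-3.6000, 2.2000, 2.3000)

velocity change Δv = (-0.57600000, 0.35200000, 0.36800000)
applied force F = (-3.6000, 2.2000, 2.3000)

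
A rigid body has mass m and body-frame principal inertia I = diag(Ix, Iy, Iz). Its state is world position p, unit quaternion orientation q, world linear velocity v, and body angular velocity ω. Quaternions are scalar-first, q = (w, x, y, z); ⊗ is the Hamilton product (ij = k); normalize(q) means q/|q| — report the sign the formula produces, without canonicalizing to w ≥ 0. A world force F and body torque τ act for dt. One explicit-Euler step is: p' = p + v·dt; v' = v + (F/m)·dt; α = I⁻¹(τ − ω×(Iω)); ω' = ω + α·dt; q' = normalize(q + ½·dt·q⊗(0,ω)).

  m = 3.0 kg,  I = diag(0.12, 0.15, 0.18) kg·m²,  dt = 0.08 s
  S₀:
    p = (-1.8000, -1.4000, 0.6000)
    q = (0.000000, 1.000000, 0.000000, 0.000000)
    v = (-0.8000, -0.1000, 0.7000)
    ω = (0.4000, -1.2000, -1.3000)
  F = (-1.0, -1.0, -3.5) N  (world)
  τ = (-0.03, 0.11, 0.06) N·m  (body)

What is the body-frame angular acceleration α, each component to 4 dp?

α = (-0.6400, 0.5253, 0.4133)

gyro term ω×Iω = (0.0468, 0.0312, -0.0144)
angular accel α = (-0.6400, 0.5253, 0.4133)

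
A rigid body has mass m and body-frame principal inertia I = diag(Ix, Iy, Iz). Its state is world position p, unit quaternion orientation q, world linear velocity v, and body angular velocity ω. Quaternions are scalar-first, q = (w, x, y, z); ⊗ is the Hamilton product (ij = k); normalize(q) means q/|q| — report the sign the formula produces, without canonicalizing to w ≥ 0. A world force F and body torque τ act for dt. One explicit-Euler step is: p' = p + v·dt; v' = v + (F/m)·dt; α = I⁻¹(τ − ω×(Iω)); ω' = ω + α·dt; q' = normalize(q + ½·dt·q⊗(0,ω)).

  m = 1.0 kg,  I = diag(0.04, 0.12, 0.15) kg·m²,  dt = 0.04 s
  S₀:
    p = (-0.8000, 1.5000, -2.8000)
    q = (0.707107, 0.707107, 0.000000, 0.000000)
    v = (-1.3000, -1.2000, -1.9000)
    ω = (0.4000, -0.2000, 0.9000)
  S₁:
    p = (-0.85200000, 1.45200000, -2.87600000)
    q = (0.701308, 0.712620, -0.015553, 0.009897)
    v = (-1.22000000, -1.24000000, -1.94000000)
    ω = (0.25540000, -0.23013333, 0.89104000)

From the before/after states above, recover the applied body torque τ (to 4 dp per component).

τ = (-0.1500, -0.1300, -0.0400)

Δω = ω₁−ω₀ = (-0.14460000, -0.03013333, -0.00896000)
gyro term ω₀×Iω₀ = (-0.0054, -0.0396, -0.0064)
τ = I·(Δω/dt) + ω₀×(Iω₀) = (-0.1500, -0.1300, -0.0400)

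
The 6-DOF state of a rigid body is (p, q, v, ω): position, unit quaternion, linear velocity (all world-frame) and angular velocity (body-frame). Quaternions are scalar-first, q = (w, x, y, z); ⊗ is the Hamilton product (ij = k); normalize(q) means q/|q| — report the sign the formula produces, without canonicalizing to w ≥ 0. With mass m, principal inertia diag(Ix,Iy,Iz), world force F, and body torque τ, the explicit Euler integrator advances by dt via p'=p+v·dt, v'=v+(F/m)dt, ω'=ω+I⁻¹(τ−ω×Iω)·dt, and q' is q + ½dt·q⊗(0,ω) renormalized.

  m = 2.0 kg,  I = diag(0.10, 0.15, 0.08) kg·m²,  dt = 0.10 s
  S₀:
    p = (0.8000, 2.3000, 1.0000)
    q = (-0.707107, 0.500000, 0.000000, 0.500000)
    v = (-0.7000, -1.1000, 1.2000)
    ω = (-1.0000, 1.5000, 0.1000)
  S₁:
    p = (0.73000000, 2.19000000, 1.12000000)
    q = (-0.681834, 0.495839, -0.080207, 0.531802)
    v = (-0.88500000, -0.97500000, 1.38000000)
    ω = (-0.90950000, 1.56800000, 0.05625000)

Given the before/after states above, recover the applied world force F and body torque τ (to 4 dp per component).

F = (-3.7000, 2.5000, 3.6000)
τ = (0.0800, 0.1000, -0.1100)

ω₁ − ω₀ = (0.09050000, 0.06800000, -0.04375000)
ω₀×(Iω₀) = (-0.0105, -0.0020, -0.0750)
τ = I·(Δω/dt) + ω₀×(Iω₀) = (0.0800, 0.1000, -0.1100)
velocity change Δv = (-0.18500000, 0.12500000, 0.18000000)
m·(v₁−v₀)/dt = (-3.7000, 2.5000, 3.6000)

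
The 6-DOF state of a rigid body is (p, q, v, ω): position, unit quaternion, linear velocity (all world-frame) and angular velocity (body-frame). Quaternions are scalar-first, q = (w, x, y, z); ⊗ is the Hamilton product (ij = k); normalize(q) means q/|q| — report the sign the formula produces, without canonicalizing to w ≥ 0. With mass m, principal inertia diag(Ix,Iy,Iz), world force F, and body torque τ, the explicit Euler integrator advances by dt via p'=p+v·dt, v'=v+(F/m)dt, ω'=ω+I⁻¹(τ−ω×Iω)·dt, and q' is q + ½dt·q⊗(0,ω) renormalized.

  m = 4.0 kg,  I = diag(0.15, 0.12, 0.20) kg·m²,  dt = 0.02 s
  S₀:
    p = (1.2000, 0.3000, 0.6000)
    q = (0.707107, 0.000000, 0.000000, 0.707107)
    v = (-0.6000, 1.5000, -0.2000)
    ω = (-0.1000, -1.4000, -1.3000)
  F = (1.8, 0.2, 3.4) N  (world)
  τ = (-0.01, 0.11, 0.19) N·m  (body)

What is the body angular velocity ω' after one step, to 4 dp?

angular accel α = (-1.0373, 0.9708, 0.9710)
ω + α·dt = (-0.1207, -1.3806, -1.2806)

ω' = (-0.1207, -1.3806, -1.2806)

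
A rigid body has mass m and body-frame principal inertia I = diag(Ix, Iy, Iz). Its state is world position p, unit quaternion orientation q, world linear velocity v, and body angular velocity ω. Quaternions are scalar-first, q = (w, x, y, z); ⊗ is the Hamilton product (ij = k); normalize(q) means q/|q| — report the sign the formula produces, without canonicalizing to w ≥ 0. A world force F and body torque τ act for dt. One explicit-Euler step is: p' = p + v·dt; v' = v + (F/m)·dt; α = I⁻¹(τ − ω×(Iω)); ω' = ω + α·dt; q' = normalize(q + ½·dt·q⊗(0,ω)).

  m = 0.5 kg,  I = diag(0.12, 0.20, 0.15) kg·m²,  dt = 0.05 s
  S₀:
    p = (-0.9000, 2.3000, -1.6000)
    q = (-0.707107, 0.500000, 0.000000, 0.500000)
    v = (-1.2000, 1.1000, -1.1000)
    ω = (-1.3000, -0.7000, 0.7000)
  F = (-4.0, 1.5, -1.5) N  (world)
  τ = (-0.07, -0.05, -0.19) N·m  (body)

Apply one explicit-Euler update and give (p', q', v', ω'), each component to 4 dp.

gyro term ω×Iω = (0.0245, 0.0273, 0.0728)
angular accel α = (-0.7875, -0.3865, -1.7520)
new body rate ω' = (-1.3394, -0.7193, 0.6124)
q⊗(0,ω) = (0.3000000, 1.2692391, -0.5050251, -0.8449749)
updated quaternion q' = (-0.6990, 0.5313, -0.0126, 0.4785)
linear accel F/m = (-8.0000, 3.0000, -3.0000)
p' = p + v·dt = (-0.9600, 2.3550, -1.6550)
v + (F/m)dt = (-1.6000, 1.2500, -1.2500)

p' = (-0.9600, 2.3550, -1.6550)
q' = (-0.6990, 0.5313, -0.0126, 0.4785)
v' = (-1.6000, 1.2500, -1.2500)
ω' = (-1.3394, -0.7193, 0.6124)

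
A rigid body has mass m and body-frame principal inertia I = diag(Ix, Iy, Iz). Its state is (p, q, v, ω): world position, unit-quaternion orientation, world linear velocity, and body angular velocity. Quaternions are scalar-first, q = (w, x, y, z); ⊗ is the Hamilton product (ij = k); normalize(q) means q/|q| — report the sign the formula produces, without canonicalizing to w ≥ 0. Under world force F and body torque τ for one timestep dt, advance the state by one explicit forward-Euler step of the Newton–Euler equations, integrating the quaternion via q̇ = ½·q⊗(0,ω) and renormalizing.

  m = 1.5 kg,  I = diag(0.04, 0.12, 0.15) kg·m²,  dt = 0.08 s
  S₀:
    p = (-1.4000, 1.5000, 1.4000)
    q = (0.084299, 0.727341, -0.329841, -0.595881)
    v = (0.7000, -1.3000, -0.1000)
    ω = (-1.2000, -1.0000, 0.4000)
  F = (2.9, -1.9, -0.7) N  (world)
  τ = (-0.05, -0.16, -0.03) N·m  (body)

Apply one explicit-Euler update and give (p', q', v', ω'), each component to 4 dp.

p' = (-1.3440, 1.3960, 1.3920)
q' = (0.1153, 0.6927, -0.3156, -0.6381)
v' = (0.8547, -1.4013, -0.1373)
ω' = (-1.2760, -1.1419, 0.3328)

a = (1.9333, -1.2667, -0.4667)
p' = p + v·dt = (-1.3440, 1.3960, 1.3920)
v + (F/m)dt = (0.8547, -1.4013, -0.1373)
angular accel α = (-0.9500, -1.7733, -0.8400)
ω' = ω + α·dt = (-1.2760, -1.1419, 0.3328)
2q̇ = q⊗(0,ω) = (0.7813206, -0.8289762, 0.3398218, -1.0894306)
q' = normalize(q + ½dt·q⊗(0,ω)) = (0.1153, 0.6927, -0.3156, -0.6381)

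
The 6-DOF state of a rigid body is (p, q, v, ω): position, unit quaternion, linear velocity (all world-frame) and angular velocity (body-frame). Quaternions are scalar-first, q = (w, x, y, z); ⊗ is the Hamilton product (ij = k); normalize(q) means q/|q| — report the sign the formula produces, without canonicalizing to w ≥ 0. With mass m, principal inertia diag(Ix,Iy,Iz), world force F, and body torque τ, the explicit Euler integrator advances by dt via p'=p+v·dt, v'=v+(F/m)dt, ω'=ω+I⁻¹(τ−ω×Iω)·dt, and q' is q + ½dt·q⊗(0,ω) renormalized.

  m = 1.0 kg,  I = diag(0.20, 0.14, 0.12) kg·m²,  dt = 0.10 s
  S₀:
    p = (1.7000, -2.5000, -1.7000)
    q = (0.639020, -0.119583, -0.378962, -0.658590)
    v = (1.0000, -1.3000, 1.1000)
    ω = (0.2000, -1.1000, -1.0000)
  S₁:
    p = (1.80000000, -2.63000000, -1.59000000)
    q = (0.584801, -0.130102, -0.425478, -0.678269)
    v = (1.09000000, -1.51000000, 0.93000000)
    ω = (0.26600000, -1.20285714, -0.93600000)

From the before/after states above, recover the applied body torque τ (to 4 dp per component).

τ = (0.1100, -0.1600, 0.0900)

ω₁ − ω₀ = (0.06600000, -0.10285714, 0.06400000)
gyro term ω₀×Iω₀ = (-0.0220, -0.0160, 0.0132)
applied torque τ = (0.1100, -0.1600, 0.0900)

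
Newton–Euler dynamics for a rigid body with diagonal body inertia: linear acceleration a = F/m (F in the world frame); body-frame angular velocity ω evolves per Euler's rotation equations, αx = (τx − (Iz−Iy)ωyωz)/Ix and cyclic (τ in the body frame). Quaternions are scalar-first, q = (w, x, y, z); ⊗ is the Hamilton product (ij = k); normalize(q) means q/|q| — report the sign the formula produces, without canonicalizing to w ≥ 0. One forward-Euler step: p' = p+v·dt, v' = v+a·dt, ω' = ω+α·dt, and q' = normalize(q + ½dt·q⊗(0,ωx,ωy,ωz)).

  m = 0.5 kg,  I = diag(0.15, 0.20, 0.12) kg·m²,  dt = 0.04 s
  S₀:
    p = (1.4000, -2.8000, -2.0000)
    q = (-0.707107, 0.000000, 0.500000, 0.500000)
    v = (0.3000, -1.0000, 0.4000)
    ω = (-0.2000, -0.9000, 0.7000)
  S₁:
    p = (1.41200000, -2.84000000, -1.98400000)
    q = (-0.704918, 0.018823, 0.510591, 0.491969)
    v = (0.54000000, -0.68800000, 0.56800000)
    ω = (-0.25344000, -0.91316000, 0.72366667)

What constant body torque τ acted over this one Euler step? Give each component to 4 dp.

Δω = ω₁−ω₀ = (-0.05344000, -0.01316000, 0.02366667)
precession coupling = (0.0504, -0.0042, 0.0090)
applied torque τ = (-0.1500, -0.0700, 0.0800)

τ = (-0.1500, -0.0700, 0.0800)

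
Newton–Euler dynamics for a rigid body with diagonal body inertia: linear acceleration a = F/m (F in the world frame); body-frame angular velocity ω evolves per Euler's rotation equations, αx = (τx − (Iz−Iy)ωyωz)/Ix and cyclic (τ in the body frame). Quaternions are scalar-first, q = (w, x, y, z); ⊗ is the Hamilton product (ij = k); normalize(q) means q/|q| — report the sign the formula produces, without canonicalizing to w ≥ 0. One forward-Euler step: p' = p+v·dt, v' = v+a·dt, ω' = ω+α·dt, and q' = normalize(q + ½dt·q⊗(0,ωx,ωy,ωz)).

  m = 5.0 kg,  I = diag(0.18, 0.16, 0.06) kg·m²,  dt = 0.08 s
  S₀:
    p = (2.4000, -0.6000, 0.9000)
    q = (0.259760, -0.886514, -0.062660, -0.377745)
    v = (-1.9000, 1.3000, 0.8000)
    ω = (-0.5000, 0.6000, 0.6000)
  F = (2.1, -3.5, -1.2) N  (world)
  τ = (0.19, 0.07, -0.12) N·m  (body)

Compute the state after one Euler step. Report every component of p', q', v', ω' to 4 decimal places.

gyro term ω×Iω = (-0.0360, -0.0360, 0.0060)
(τ − ω×Iω)/I = (1.2556, 0.6625, -2.1000)
new body rate ω' = (-0.3996, 0.6530, 0.4320)
2q̇ = q⊗(0,ω) = (-0.1790140, 0.0591710, 0.8766369, -0.4073824)
q + ½dt·q⊗(0,ω), renormalized = (0.2524, -0.8835, -0.0276, -0.3937)
new position p' = (2.2480, -0.4960, 0.9640)
v + (F/m)dt = (-1.8664, 1.2440, 0.7808)

p' = (2.2480, -0.4960, 0.9640)
q' = (0.2524, -0.8835, -0.0276, -0.3937)
v' = (-1.8664, 1.2440, 0.7808)
ω' = (-0.3996, 0.6530, 0.4320)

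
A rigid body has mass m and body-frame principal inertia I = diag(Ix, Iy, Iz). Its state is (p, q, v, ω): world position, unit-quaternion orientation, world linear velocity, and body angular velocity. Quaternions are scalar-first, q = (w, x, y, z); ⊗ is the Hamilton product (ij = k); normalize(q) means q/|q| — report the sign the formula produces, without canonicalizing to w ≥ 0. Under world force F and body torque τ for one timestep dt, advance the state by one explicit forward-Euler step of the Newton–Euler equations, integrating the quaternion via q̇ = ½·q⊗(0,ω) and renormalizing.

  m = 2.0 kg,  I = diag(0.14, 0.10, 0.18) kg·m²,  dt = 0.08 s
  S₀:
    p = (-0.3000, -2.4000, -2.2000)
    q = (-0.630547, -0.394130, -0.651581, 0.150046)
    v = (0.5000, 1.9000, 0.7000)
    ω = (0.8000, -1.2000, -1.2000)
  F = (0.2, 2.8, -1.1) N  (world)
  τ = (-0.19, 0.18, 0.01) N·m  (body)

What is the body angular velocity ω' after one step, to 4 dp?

ω' = (0.6256, -1.0867, -1.2126)

(τ − ω×Iω)/I = (-2.1800, 1.4160, -0.1578)
ω' = ω + α·dt = (0.6256, -1.0867, -1.2126)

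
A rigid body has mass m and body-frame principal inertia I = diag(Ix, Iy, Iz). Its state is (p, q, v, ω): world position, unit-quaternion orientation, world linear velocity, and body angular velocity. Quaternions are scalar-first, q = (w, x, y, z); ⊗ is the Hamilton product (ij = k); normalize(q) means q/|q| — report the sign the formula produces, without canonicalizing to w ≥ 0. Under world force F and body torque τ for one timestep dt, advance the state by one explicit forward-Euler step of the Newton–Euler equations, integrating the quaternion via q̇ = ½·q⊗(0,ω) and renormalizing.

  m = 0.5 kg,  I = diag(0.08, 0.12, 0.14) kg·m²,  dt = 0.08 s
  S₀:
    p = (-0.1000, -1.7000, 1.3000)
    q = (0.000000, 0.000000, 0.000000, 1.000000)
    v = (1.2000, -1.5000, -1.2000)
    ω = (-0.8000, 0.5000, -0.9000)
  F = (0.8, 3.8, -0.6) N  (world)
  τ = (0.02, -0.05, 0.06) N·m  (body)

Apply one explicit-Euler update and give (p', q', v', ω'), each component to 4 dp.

p' = (-0.0040, -1.8200, 1.2040)
q' = (0.0360, -0.0200, -0.0320, 0.9986)
v' = (1.3280, -0.8920, -1.2960)
ω' = (-0.7710, 0.4955, -0.8566)

gyro term ω×Iω = (-0.0090, -0.0432, -0.0160)
α = I⁻¹(τ − ω×Iω) = (0.3625, -0.0567, 0.5429)
new body rate ω' = (-0.7710, 0.4955, -0.8566)
Hamilton product q⊗(0,ω) = (0.9000000, -0.5000000, -0.8000000, 0.0000000)
q' = normalize(q + ½dt·q⊗(0,ω)) = (0.0360, -0.0200, -0.0320, 0.9986)
linear accel F/m = (1.6000, 7.6000, -1.2000)
new position p' = (-0.0040, -1.8200, 1.2040)
v' = v + a·dt = (1.3280, -0.8920, -1.2960)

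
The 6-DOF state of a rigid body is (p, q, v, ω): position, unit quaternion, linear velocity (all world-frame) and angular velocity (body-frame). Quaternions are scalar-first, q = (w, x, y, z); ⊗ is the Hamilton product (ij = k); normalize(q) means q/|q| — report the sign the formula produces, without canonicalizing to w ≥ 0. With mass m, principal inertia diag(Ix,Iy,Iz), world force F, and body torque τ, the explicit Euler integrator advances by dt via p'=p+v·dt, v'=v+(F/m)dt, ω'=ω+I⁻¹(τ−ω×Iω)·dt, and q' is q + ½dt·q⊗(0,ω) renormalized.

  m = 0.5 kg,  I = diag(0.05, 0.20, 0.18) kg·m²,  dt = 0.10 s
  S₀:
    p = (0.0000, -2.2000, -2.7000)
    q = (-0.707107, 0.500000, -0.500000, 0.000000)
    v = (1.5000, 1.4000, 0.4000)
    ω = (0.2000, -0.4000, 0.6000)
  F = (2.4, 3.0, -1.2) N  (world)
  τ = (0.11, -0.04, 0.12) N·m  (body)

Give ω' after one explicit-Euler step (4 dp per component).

ω' = (0.4104, -0.4122, 0.6733)

gyro term ω×Iω = (0.0048, -0.0156, -0.0120)
α = I⁻¹(τ − ω×Iω) = (2.1040, -0.1220, 0.7333)
ω' = ω + α·dt = (0.4104, -0.4122, 0.6733)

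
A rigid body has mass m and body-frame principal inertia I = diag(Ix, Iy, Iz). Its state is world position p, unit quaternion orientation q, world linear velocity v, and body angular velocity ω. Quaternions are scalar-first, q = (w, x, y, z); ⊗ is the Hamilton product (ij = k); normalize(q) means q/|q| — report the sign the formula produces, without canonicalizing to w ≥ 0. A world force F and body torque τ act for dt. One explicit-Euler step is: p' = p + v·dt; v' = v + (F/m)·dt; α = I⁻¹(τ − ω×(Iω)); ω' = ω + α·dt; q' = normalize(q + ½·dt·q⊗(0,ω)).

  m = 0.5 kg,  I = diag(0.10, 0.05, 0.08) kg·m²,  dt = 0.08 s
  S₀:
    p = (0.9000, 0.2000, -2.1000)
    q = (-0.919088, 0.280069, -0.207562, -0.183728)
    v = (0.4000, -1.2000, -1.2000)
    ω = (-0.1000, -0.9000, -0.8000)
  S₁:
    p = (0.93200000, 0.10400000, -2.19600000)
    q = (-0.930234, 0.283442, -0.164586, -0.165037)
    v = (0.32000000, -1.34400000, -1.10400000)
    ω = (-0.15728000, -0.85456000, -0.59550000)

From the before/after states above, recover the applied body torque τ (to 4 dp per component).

τ = (-0.0500, 0.0300, 0.2000)

rate change Δω = (-0.05728000, 0.04544000, 0.20450000)
precession coupling = (0.0216, 0.0016, -0.0045)
I·α + gyro = (-0.0500, 0.0300, 0.2000)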